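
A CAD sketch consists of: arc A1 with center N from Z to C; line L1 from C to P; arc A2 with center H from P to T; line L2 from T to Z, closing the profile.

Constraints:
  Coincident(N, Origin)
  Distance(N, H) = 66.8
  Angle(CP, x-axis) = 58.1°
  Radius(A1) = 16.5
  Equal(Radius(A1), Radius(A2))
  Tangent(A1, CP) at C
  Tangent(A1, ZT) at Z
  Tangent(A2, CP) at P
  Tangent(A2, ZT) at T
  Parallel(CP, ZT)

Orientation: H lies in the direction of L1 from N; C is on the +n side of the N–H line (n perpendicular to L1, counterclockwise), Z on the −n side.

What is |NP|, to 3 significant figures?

68.8

The slot axis is L1's direction at 58.1°, so u = (cos 58.1°, sin 58.1°) = (0.528, 0.849) and n = (−sin 58.1°, cos 58.1°) = (-0.849, 0.528). N is at the origin and H lies 66.8 along u from N, so H = 66.8·u = (35.3, 56.7). Tangency of A1 to both parallel lines with radius 16.5 puts C and Z at N ± 16.5·n: C = (-14.0, 8.72), Z = (14.0, -8.72). Equal radii place P and T the same way about H: P = H + 16.5·n = (21.3, 65.4), T = H − 16.5·n = (49.3, 48.0). Then |NP| = |P − N| = 68.8.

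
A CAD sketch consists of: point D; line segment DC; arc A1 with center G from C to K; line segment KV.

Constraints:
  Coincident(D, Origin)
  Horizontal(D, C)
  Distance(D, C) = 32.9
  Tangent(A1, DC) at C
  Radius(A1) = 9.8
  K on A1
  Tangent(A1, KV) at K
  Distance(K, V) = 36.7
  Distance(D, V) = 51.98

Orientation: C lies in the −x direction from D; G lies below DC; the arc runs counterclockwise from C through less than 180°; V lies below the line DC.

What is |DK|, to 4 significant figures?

43.93

D is at the origin; DC is horizontal with |DC| = 32.9 and C on the −x side, so C = (-32.90, 0.000). A1 meets DC tangentially, so GC is at right angles to DC, so G = C + (0, -9.8) = (-32.90, -9.800). Since GK ⟂ KV (tangency), |GV| = √(9.8² + 36.7²) = 37.99 regardless of where K sits on A1. So V lies on both circle(D, 51.98) and circle(G, 37.99); the below-DC intersection is V = (-23.19, -46.52). K is the foot of the tangent from V: K = (-41.41, -14.67).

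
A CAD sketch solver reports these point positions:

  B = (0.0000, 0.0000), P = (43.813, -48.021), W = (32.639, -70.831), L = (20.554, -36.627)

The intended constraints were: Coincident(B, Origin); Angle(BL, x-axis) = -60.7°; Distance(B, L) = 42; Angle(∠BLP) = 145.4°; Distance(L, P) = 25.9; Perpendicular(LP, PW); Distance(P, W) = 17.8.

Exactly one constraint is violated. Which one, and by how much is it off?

Distance(P, W) = 17.8 — off by 7.60.

B = (0.00, 0.00) ✓; BL at -60.70° ✓; |BL| = 42.00 ✓; ∠BLP = 145.4° ✓; |LP| = 25.90 ✓; ∠(LP, PW) = 90.00° ✓; |PW| = 25.40 ✗.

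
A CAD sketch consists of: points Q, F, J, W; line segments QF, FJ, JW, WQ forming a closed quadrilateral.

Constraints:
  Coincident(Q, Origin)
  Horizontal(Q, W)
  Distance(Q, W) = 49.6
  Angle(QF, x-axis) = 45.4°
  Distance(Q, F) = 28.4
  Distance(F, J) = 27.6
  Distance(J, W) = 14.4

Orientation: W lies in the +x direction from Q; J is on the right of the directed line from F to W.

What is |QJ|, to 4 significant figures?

35.54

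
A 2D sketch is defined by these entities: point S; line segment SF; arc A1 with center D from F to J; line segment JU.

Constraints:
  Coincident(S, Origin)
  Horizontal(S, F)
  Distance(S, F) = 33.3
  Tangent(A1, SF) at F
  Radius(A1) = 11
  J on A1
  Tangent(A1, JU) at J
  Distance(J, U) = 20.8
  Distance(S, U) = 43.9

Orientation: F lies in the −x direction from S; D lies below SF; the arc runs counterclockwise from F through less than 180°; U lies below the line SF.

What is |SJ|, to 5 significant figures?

45.406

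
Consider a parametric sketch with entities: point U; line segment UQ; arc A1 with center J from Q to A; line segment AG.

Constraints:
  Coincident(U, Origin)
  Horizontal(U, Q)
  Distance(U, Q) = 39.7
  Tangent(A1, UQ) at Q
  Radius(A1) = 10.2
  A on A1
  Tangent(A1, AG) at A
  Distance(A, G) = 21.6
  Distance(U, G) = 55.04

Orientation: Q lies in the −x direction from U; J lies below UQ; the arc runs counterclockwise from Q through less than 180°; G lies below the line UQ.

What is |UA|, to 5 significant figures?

51.185

U is at the origin; UQ is horizontal with |UQ| = 39.7 and Q on the −x side, so Q = (-39.700, 0.0000). The tangent condition forces JQ to be normal to UQ, so J = Q + (0, -10.2) = (-39.700, -10.200). Since JA ⟂ AG (tangency), |JG| = √(10.2² + 21.6²) = 23.887 regardless of where A sits on A1. So G lies on both circle(U, 55.04) and circle(J, 23.887); the below-UQ intersection is G = (-43.446, -33.792). A is the foot of the tangent from G: A = (-49.492, -13.055).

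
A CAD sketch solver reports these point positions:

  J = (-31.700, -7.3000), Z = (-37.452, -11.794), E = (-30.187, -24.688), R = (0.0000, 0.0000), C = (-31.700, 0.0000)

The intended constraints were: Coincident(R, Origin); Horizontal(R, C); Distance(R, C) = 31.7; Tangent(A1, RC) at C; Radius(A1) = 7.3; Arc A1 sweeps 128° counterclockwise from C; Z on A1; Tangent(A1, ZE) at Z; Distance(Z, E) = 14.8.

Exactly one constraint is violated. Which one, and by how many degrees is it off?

Tangent(A1, ZE) at Z — off by 8.60°.

R = (0.00, 0.00) ✓; R.y = 0.00, C.y = 0.00 ✓; |RC| = 31.70 ✓; ∠(JC, CR) = 90.00° ✓; |JC| = 7.300 ✓; bearing(J→Z) − bearing(J→C) = 128.0° ✓; |JZ| = 7.299 ✓; ∠(JZ, ZE) = 98.60° ✗; |ZE| = 14.80 ✓.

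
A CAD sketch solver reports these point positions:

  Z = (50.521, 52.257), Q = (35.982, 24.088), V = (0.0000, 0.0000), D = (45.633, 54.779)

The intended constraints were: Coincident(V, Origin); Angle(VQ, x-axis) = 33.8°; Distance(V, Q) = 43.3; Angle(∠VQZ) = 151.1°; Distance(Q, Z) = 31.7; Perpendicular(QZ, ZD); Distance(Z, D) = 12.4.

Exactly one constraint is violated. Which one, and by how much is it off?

Distance(Z, D) = 12.4 — off by 6.90.

V = (0.00, 0.00) ✓; VQ at 33.80° ✓; |VQ| = 43.30 ✓; ∠VQZ = 151.1° ✓; |QZ| = 31.70 ✓; ∠(QZ, ZD) = 90.01° ✓; |ZD| = 5.500 ✗.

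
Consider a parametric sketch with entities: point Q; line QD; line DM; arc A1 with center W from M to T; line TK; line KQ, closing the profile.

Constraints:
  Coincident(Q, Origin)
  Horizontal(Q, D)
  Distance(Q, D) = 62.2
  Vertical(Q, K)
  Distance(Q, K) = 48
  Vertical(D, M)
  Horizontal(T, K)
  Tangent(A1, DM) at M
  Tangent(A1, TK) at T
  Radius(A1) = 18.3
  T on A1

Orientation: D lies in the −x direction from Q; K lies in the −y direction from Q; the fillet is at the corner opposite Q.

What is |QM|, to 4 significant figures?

68.93

Q is at the origin; QD is horizontal with |QD| = 62.2 and D on the −x side, so D = (-62.20, 0.000). QK is vertical with |QK| = 48.0 and K on the −y side, so K = (0.000, -48.00). The virtual corner opposite Q is at (-62.20, -48.00). The tangent condition forces WM to be normal to DM and since A1 is tangent to TK there, WT ⟂ TK, with radius 18.3, so the center W sits 18.3 in from both sides at W = (-43.90, -29.70). That places the tangent points at M = (-62.20, -29.70) on DM and T = (-43.90, -48.00) on TK. Then |QM| = |M − Q| = 68.93.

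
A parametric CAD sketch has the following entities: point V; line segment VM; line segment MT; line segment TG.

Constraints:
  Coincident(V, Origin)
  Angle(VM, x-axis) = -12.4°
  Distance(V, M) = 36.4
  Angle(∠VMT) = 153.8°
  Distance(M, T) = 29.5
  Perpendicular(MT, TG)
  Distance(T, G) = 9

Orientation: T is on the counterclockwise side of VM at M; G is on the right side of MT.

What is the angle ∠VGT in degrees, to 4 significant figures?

68.03°

V is at the origin; VM runs at -12.4° with length 36.4, so M = 36.4·(cos -12.4°, sin -12.4°) = (35.55, -7.816). ∠VMT = 153.8°, so MT runs at -12.4° + (180° − 153.8°) = 13.80° from the x-axis; with |MT| = 29.5, T = M + 29.5·(cos 13.80°, sin 13.80°) = (64.20, -0.7796). MT is perpendicular to TG; with |TG| = 9.0 on the right of MT, G = T + 9.0·(0.2385, -0.9711) = (66.35, -9.520). Then cos ∠VGT = GV·GT / (|GV||GT|), giving 68.03°.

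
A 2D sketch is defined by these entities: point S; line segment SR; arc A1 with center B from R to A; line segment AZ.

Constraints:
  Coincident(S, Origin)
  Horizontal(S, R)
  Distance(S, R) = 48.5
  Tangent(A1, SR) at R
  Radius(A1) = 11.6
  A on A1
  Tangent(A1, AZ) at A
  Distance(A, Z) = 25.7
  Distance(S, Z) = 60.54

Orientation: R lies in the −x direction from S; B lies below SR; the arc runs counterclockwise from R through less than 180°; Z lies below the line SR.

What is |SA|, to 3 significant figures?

61.1

S is at the origin; SR is horizontal with |SR| = 48.5 and R on the −x side, so R = (-48.5, 0.00). A1 meets SR tangentially, so BR is at right angles to SR, so B = R + (0, -11.6) = (-48.5, -11.6). Since BA ⟂ AZ (tangency), |BZ| = √(11.6² + 25.7²) = 28.2 regardless of where A sits on A1. So Z lies on both circle(S, 60.54) and circle(B, 28.2); the below-SR intersection is Z = (-45.7, -39.7). A is the foot of the tangent from Z: A = (-58.6, -17.4).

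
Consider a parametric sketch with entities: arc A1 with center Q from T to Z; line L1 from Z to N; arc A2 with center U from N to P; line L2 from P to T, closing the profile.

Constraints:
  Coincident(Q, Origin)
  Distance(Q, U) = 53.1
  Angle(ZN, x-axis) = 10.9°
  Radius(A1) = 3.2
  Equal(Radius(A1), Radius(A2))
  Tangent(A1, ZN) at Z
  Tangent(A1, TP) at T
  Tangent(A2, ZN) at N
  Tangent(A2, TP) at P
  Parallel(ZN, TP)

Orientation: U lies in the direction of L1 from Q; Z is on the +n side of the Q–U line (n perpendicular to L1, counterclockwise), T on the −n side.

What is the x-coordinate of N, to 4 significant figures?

51.54

Tangency of A1 to both parallel lines with radius 3.2 puts Z and T at Q ± 3.2·n: Z = (-0.6051, 3.142), T = (0.6051, -3.142). Equal radii place N and P the same way about U: N = U + 3.2·n = (51.54, 13.18), P = U − 3.2·n = (52.75, 6.899). So N.x = 51.54.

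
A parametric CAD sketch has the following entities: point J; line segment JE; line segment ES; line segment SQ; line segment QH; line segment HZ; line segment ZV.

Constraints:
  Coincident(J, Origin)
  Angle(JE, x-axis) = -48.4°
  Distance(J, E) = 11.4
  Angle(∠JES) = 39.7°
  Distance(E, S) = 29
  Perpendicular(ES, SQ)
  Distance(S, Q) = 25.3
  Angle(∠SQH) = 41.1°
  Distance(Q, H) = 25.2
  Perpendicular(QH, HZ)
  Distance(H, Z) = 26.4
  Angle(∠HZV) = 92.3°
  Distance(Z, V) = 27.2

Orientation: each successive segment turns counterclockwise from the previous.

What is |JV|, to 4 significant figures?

42.27

J is at the origin; JE runs at -48.4° with length 11.4, so E = (7.569, -8.525). ∠JES = 39.7° gives ES at 91.90° from the x-axis; with |ES| = 29.0, S = (6.607, 20.46). ES ⟂ SQ, so SQ runs at -178.1°; with |SQ| = 25.3, Q = (-18.68, 19.62). ∠SQH = 41.1° gives QH at -39.20° from the x-axis; with |QH| = 25.2, H = (0.8498, 3.693). QH is perpendicular to HZ, so HZ runs at 50.80°; with |HZ| = 26.4, Z = (17.54, 24.15). ∠HZV = 92.3° gives ZV at 138.5° from the x-axis; with |ZV| = 27.2, V = (-2.836, 42.17). Then |JV| = |V − J| = 42.27.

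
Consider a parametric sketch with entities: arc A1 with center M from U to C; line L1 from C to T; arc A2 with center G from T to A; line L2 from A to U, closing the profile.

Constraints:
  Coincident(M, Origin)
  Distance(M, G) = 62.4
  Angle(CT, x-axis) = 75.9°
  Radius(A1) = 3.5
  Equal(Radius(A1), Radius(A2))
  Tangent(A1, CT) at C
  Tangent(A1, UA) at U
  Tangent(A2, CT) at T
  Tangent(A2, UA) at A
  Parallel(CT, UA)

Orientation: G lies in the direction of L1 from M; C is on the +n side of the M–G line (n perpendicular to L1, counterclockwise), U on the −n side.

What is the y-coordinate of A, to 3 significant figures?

59.7

Tangency of A1 to both parallel lines with radius 3.5 puts C and U at M ± 3.5·n: C = (-3.39, 0.853), U = (3.39, -0.853). Equal radii place T and A the same way about G: T = G + 3.5·n = (11.8, 61.4), A = G − 3.5·n = (18.6, 59.7). So A.y = 59.7.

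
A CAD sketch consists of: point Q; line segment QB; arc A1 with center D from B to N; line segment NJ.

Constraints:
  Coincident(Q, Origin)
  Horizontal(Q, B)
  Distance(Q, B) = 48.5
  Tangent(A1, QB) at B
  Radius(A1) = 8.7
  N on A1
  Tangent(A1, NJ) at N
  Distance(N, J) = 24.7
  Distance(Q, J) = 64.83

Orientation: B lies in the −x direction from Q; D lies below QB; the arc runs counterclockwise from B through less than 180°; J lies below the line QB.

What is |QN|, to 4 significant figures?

57.94

Q is at the origin; Q and B share the same y with |QB| = 48.5 and B on the −x side, so B = (-48.50, 0.000). The tangent condition forces DB to be normal to QB, so D = B + (0, -8.7) = (-48.50, -8.700). Since DN ⟂ NJ (tangency), |DJ| = √(8.7² + 24.7²) = 26.19 regardless of where N sits on A1. So J lies on both circle(Q, 64.83) and circle(D, 26.19); the below-QB intersection is J = (-55.19, -34.02). N is the foot of the tangent from J: N = (-57.17, -9.399).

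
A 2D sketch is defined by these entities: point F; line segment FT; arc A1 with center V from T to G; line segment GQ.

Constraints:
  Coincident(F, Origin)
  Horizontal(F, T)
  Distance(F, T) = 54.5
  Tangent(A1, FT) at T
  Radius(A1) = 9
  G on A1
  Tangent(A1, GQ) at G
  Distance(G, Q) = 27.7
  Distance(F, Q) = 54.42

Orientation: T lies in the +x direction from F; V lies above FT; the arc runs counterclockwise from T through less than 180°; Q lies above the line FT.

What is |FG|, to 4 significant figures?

62.83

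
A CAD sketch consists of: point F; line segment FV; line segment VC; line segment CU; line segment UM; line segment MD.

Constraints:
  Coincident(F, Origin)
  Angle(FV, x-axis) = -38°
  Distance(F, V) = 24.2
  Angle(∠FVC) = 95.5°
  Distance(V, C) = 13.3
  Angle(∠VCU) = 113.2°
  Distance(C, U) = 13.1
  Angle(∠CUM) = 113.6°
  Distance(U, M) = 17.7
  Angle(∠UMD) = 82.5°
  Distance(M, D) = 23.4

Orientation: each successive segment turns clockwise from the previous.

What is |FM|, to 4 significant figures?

8.706

F is at the origin; FV runs at -38.0° with length 24.2, so V = (19.07, -14.90). ∠FVC = 95.5° gives VC at -122.5° from the x-axis; with |VC| = 13.3, C = (11.92, -26.12). ∠VCU = 113.2° gives CU at 170.7° from the x-axis; with |CU| = 13.1, U = (-1.004, -24.00). ∠CUM = 113.6° gives UM at 104.3° from the x-axis; with |UM| = 17.7, M = (-5.376, -6.848). Then |FM| = |M − F| = 8.706.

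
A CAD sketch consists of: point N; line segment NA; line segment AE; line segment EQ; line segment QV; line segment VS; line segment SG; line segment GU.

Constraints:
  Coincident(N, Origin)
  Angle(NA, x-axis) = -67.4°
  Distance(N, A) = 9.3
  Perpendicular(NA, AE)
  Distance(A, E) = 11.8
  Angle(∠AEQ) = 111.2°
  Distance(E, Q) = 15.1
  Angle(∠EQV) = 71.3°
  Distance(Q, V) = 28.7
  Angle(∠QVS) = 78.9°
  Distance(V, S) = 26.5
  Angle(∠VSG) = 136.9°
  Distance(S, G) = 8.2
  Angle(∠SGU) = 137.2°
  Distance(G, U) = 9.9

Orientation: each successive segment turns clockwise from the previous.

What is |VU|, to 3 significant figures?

36.6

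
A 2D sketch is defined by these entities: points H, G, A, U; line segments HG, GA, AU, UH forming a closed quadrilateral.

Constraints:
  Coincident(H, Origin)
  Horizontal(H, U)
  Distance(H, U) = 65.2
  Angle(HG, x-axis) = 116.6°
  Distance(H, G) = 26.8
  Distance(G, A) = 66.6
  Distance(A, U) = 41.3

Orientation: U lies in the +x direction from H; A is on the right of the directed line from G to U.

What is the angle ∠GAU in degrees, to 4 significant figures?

94.09°

Checks: HG at 116.6° ✓; |GA| = 66.60 ✓; |AU| = 41.30 ✓.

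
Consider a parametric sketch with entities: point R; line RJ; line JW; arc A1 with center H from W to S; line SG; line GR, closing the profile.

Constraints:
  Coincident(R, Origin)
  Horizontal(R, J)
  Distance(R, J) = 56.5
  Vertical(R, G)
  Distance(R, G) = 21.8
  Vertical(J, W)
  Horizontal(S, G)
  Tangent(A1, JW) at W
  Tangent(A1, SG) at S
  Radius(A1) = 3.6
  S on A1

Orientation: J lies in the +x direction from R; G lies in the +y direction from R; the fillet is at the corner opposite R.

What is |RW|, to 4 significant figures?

59.36

The virtual corner opposite R is at (56.50, 21.80). Since A1 is tangent to JW there, HW ⟂ JW and since A1 is tangent to SG there, HS ⟂ SG, with radius 3.6, so the center H sits 3.6 in from both sides at H = (52.90, 18.20). That places the tangent points at W = (56.50, 18.20) on JW and S = (52.90, 21.80) on SG. Then |RW| = |W − R| = 59.36.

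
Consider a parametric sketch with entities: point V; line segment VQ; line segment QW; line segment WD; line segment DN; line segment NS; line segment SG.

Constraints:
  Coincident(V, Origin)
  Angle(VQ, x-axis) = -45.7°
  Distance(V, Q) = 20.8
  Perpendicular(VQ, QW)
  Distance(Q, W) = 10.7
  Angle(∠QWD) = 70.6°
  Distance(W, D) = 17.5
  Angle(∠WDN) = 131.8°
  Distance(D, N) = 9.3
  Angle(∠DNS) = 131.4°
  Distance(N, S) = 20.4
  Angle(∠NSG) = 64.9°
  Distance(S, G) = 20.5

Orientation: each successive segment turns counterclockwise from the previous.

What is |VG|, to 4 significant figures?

23.36

V is at the origin; VQ runs at -45.7° with length 20.8, so Q = (14.53, -14.89). The perpendicularity gives QW at right angles to VQ, so QW runs at 44.30°; with |QW| = 10.7, W = (22.18, -7.413). ∠QWD = 70.6° gives WD at 153.7° from the x-axis; with |WD| = 17.5, D = (6.496, 0.3404). ∠WDN = 131.8° gives DN at -158.1° from the x-axis; with |DN| = 9.3, N = (-2.132, -3.128). ∠DNS = 131.4° gives NS at -109.5° from the x-axis; with |NS| = 20.4, S = (-8.942, -22.36). ∠NSG = 64.9° gives SG at 5.600° from the x-axis; with |SG| = 20.5, G = (11.46, -20.36). Then |VG| = |G − V| = 23.36.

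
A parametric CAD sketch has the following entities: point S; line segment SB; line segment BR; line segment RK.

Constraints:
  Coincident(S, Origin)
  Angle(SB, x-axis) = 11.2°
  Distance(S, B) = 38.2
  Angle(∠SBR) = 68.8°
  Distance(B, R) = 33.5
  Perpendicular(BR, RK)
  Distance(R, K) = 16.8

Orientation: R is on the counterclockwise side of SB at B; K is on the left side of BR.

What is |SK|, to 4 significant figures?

27.23

S is at the origin; SB runs at 11.2° with length 38.2, so B = 38.2·(cos 11.2°, sin 11.2°) = (37.47, 7.420). ∠SBR = 68.8°, so BR runs at 11.2° + (180° − 68.8°) = 122.4° from the x-axis; with |BR| = 33.5, R = B + 33.5·(cos 122.4°, sin 122.4°) = (19.52, 35.70). BR ⟂ RK; with |RK| = 16.8 on the left of BR, K = R + 16.8·(-0.8443, -0.5358) = (5.338, 26.70). Then |SK| = |K − S| = 27.23.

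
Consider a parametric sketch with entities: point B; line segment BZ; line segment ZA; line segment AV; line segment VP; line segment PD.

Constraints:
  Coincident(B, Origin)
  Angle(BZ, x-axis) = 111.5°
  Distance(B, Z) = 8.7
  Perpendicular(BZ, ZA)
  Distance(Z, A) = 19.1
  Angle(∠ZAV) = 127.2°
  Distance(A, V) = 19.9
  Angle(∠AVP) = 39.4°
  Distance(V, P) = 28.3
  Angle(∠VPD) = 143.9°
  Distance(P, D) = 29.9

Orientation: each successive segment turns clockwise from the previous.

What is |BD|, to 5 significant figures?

27.212

∠AVP = 39.4° gives VP at -171.90° from the x-axis; with |VP| = 28.3, P = (3.5685, 0.76887). ∠VPD = 143.9° gives PD at 152.00° from the x-axis; with |PD| = 29.9, D = (-22.832, 14.806). Then |BD| = |D − B| = 27.212.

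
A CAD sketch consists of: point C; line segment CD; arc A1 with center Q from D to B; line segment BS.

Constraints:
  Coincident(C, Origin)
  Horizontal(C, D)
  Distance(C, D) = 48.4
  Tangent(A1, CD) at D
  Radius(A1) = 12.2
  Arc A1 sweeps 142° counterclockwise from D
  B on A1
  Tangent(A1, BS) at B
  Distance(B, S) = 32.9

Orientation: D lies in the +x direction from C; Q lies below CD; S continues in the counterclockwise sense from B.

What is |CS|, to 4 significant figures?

78.96

C is at the origin; CD is horizontal with |CD| = 48.4 and D on the +x side, so D = (48.40, 0.000). A1 meets CD tangentially, so QD is at right angles to CD, so Q = D + (0, -12.2) = (48.40, -12.20). On A1, D sits at bearing 90° from Q; a 142° counterclockwise sweep puts B at bearing 232°, so B = Q + 12.2·(cos 232°, sin 232°) = (40.89, -21.81). A1 meets BS tangentially, so QB is at right angles to BS, so BS runs along (−sin 232°, cos 232°); with |BS| = 32.9, S = (66.81, -42.07). Then |CS| = |S − C| = 78.96.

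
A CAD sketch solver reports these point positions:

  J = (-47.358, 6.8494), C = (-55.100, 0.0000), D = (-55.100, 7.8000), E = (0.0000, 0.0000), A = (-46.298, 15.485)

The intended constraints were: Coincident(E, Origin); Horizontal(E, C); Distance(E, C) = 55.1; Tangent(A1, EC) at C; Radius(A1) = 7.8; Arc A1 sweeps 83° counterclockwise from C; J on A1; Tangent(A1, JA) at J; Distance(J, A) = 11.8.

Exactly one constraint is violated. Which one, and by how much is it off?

Distance(J, A) = 11.8 — off by 3.10.

E = (0.00, 0.00) ✓; E.y = 0.00, C.y = 0.00 ✓; |EC| = 55.10 ✓; ∠(DC, CE) = 90.00° ✓; |DC| = 7.800 ✓; bearing(D→J) − bearing(D→C) = 83.00° ✓; |DJ| = 7.800 ✓; ∠(DJ, JA) = 90.00° ✓; |JA| = 8.700 ✗.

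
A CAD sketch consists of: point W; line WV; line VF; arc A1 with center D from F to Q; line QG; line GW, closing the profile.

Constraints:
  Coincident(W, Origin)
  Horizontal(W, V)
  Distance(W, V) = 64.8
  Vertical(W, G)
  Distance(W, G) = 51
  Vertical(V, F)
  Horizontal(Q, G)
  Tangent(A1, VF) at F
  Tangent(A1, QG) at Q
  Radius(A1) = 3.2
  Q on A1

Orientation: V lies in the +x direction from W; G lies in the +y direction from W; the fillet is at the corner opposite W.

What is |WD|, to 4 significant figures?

77.97

W is at the origin; W and V share the same y with |WV| = 64.8 and V on the +x side, so V = (64.80, 0.000). W and G share the same x with |WG| = 51.0 and G on the +y side, so G = (0.000, 51.00). The virtual corner opposite W is at (64.80, 51.00). A1 meets VF tangentially, so DF is at right angles to VF and A1 meets QG tangentially, so DQ is at right angles to QG, with radius 3.2, so the center D sits 3.2 in from both sides at D = (61.60, 47.80). Then |WD| = |D − W| = 77.97.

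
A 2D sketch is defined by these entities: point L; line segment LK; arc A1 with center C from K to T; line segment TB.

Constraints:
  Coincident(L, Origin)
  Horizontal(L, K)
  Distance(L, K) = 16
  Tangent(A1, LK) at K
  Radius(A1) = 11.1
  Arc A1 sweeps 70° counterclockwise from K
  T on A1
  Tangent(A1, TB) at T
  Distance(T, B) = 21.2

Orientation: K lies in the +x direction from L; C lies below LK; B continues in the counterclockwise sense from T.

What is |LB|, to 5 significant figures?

27.277

L is at the origin; L and K share the same y with |LK| = 16.0 and K on the +x side, so K = (16.000, 0.0000). Tangency of A1 to LK means the radius CK is perpendicular to LK, so C = K + (0, -11.1) = (16.000, -11.100). On A1, K sits at bearing 90° from C; a 70° counterclockwise sweep puts T at bearing 160°, so T = C + 11.1·(cos 160°, sin 160°) = (5.5694, -7.3036). The tangent condition forces CT to be normal to TB, so TB runs along (−sin 160°, cos 160°); with |TB| = 21.2, B = (-1.6814, -27.225). Then |LB| = |B − L| = 27.277.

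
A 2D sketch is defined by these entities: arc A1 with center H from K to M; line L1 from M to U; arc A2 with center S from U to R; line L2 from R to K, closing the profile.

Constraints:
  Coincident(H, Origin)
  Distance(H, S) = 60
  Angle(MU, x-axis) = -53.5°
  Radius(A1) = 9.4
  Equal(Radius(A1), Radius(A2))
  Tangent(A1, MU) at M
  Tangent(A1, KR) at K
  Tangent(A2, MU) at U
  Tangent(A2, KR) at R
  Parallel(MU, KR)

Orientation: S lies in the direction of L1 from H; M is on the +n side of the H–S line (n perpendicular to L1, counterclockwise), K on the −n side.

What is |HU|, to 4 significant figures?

60.73

Tangency of A1 to both parallel lines with radius 9.4 puts M and K at H ± 9.4·n: M = (7.556, 5.591), K = (-7.556, -5.591). Equal radii place U and R the same way about S: U = S + 9.4·n = (43.25, -42.64), R = S − 9.4·n = (28.13, -53.82). Then |HU| = |U − H| = 60.73.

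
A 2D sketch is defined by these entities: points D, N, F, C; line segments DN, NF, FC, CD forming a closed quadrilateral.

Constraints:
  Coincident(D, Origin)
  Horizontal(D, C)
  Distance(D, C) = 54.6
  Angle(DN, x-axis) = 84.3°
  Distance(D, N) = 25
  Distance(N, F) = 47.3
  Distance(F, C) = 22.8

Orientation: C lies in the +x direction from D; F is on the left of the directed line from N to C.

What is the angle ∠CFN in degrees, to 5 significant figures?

105.54°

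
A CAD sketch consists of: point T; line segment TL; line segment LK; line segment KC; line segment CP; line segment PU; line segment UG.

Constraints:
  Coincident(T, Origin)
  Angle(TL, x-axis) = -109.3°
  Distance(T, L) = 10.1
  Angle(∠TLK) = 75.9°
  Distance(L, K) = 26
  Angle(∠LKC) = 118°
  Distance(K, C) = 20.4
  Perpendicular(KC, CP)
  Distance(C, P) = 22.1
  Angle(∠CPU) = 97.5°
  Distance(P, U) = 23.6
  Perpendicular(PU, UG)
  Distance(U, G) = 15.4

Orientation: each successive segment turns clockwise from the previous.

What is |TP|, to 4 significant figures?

23.04

T is at the origin; TL runs at -109.3° with length 10.1, so L = (-3.338, -9.532). ∠TLK = 75.9° gives LK at 146.6° from the x-axis; with |LK| = 26.0, K = (-25.04, 4.780). ∠LKC = 118.0° gives KC at 84.60° from the x-axis; with |KC| = 20.4, C = (-23.12, 25.09). KC ⟂ CP, so CP runs at -5.400°; with |CP| = 22.1, P = (-1.123, 23.01). Then |TP| = |P − T| = 23.04.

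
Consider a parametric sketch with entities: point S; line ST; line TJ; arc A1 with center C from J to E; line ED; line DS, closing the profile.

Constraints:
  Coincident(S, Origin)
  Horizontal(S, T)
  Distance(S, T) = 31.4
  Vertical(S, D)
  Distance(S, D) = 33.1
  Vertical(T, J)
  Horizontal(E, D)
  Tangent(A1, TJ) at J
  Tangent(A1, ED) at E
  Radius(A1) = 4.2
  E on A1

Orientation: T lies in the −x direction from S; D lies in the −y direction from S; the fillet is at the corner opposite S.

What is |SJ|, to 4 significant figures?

42.68

S is at the origin; ST is horizontal with |ST| = 31.4 and T on the −x side, so T = (-31.40, 0.000). S and D share the same x with |SD| = 33.1 and D on the −y side, so D = (0.000, -33.10). The virtual corner opposite S is at (-31.40, -33.10). Since A1 is tangent to TJ there, CJ ⟂ TJ and the tangent condition forces CE to be normal to ED, with radius 4.2, so the center C sits 4.2 in from both sides at C = (-27.20, -28.90). That places the tangent points at J = (-31.40, -28.90) on TJ and E = (-27.20, -33.10) on ED. Then |SJ| = |J − S| = 42.68.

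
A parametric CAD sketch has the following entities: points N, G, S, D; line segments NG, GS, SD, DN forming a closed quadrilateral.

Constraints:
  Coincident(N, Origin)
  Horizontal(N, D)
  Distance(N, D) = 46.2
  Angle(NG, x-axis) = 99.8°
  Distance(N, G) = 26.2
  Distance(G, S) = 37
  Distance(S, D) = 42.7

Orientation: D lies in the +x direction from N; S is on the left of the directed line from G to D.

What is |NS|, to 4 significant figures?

49.54

Checks: |GS| = 37.00 ✓; |SD| = 42.70 ✓.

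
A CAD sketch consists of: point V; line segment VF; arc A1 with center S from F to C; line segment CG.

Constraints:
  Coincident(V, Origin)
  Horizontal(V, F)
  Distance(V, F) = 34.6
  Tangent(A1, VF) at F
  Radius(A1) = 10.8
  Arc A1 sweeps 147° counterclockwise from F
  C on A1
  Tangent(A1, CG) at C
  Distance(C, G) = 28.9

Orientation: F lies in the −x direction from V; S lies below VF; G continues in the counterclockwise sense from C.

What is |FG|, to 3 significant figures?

40.1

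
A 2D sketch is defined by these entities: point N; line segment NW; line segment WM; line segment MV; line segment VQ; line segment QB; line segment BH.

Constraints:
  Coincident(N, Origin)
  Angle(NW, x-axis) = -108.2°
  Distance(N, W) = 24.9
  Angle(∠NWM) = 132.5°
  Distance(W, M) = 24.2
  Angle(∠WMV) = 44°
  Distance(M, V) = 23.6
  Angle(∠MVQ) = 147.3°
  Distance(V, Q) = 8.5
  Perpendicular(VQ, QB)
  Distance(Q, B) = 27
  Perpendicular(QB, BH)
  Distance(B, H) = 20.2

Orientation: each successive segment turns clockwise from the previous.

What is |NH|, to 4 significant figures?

43.11

N is at the origin; NW runs at -108.2° with length 24.9, so W = (-7.777, -23.65). ∠NWM = 132.5° gives WM at -155.7° from the x-axis; with |WM| = 24.2, M = (-29.83, -33.61). ∠WMV = 44.0° gives MV at 68.30° from the x-axis; with |MV| = 23.6, V = (-21.11, -11.69). ∠MVQ = 147.3° gives VQ at 35.60° from the x-axis; with |VQ| = 8.5, Q = (-14.20, -6.737). VQ is perpendicular to QB, so QB runs at -54.40°; with |QB| = 27.0, B = (1.522, -28.69). The perpendicularity gives BH at right angles to QB, so BH runs at -144.4°; with |BH| = 20.2, H = (-14.90, -40.45). Then |NH| = |H − N| = 43.11.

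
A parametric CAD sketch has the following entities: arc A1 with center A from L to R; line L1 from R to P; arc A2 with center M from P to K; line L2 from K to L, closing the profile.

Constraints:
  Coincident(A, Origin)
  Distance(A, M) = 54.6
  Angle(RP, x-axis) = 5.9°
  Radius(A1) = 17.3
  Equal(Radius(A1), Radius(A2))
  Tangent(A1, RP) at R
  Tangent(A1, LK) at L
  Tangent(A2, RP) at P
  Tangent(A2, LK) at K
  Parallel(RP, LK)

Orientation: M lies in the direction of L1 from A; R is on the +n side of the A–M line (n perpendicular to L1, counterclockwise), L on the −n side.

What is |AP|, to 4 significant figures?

57.28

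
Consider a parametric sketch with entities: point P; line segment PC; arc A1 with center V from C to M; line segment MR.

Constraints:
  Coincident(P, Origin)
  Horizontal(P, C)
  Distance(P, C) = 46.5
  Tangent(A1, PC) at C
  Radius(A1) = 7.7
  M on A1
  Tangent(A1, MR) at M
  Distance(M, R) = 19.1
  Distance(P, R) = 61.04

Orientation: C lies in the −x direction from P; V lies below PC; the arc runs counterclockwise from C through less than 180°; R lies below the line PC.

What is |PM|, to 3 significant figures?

54.7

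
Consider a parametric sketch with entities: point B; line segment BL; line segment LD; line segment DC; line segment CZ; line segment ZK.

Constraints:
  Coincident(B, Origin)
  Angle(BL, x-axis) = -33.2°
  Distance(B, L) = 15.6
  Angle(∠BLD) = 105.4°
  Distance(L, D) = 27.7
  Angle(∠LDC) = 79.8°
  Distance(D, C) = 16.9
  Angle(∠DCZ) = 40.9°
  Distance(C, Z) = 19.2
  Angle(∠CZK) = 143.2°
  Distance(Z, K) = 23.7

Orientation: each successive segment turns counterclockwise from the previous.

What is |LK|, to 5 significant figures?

29.208

B is at the origin; BL runs at -33.2° with length 15.6, so L = (13.054, -8.5420). ∠BLD = 105.4° gives LD at 41.400° from the x-axis; with |LD| = 27.7, D = (33.832, 9.7764). ∠LDC = 79.8° gives DC at 141.60° from the x-axis; with |DC| = 16.9, C = (20.587, 20.274). ∠DCZ = 40.9° gives CZ at -79.300° from the x-axis; with |CZ| = 19.2, Z = (24.152, 1.4076). ∠CZK = 143.2° gives ZK at -42.500° from the x-axis; with |ZK| = 23.7, K = (41.625, -14.604). Then |LK| = |K − L| = 29.208.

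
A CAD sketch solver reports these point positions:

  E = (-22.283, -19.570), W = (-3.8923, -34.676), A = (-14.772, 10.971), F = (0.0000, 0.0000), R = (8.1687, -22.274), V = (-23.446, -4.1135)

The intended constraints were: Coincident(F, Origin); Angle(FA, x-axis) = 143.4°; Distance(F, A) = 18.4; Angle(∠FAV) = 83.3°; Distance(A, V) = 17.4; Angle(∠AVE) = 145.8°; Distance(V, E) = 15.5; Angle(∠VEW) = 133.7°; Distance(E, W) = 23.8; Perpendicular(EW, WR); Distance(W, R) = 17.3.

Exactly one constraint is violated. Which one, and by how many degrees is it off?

Perpendicular(EW, WR) — off by 4.80°.

F = (0.00, 0.00) ✓; FA at 143.4° ✓; |FA| = 18.40 ✓; ∠FAV = 83.30° ✓; |AV| = 17.40 ✓; ∠AVE = 145.8° ✓; |VE| = 15.50 ✓; ∠VEW = 133.7° ✓; |EW| = 23.80 ✓; ∠(EW, WR) = 85.20° ✗; |WR| = 17.30 ✓.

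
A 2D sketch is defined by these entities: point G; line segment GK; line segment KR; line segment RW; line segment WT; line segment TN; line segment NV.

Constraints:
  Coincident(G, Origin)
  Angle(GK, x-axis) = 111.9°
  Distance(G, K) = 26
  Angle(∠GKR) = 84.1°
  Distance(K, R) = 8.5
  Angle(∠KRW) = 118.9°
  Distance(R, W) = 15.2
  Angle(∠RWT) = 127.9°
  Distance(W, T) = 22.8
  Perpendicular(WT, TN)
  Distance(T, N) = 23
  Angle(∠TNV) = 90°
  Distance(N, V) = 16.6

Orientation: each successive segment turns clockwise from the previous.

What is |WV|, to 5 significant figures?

23.821

WT is perpendicular to TN, so TN runs at 172.80°; with |TN| = 23.0, N = (-16.474, -4.0377). ∠TNV = 90.0° gives NV at 82.800° from the x-axis; with |NV| = 16.6, V = (-14.393, 12.431). Then |WV| = |V − W| = 23.821.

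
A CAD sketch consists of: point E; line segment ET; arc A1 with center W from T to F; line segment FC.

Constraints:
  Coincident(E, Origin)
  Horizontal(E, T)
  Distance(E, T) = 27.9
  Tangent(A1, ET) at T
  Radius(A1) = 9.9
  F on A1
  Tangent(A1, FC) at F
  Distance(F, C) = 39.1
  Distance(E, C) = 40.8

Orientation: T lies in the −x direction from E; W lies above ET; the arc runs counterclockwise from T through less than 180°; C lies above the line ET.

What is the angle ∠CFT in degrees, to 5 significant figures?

147.94°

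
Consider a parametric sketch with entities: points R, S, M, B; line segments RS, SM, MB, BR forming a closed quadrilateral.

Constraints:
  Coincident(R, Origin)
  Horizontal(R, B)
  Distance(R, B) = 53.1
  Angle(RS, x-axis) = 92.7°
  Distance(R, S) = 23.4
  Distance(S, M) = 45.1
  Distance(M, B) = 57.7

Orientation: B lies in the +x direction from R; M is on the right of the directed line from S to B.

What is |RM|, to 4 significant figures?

21.72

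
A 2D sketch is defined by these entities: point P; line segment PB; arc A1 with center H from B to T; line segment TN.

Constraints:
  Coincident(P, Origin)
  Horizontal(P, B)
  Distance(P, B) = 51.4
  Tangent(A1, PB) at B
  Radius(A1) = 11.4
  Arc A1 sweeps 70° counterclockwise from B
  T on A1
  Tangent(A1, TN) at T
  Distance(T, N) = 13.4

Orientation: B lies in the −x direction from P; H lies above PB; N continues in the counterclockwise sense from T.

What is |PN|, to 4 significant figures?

41.32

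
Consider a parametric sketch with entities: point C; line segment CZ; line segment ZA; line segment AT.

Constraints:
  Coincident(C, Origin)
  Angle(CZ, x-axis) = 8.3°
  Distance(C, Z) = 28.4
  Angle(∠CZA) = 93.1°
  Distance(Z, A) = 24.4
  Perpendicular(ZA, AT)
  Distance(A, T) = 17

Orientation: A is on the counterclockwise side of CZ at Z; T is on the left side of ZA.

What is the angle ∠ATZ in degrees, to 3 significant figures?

55.1°

∠CZA = 93.1°, so ZA runs at 8.3° + (180° − 93.1°) = 95.2° from the x-axis; with |ZA| = 24.4, A = Z + 24.4·(cos 95.2°, sin 95.2°) = (25.9, 28.4). ZA is perpendicular to AT; with |AT| = 17.0 on the left of ZA, T = A + 17.0·(-0.996, -0.0906) = (8.96, 26.9). Then cos ∠ATZ = TA·TZ / (|TA||TZ|), giving 55.1°.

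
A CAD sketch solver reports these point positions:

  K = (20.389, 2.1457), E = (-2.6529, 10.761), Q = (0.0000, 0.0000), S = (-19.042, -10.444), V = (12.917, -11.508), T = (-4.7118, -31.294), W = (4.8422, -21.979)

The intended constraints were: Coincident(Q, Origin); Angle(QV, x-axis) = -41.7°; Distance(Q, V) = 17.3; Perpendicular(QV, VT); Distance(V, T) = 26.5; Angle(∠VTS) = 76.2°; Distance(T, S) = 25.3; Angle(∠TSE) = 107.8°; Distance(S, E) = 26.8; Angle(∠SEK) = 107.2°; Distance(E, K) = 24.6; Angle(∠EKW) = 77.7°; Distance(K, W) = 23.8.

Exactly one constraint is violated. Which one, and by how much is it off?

Distance(K, W) = 23.8 — off by 4.90.

Q = (0.00, 0.00) ✓; QV at -41.70° ✓; |QV| = 17.30 ✓; ∠(QV, VT) = 90.00° ✓; |VT| = 26.50 ✓; ∠VTS = 76.20° ✓; |TS| = 25.30 ✓; ∠TSE = 107.8° ✓; |SE| = 26.80 ✓; ∠SEK = 107.2° ✓; |EK| = 24.60 ✓; ∠EKW = 77.70° ✓; |KW| = 28.70 ✗.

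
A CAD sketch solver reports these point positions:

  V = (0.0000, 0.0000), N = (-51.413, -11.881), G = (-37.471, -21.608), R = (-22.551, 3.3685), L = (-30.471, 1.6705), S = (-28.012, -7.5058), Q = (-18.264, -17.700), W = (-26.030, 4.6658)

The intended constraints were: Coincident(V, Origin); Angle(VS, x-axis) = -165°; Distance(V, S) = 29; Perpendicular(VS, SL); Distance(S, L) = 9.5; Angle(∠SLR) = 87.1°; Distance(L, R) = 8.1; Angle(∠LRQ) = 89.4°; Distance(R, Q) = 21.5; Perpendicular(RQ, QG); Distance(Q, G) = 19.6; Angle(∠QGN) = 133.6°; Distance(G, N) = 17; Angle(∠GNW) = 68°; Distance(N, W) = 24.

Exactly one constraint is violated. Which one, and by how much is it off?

Distance(N, W) = 24 — off by 6.30.

V = (0.00, 0.00) ✓; VS at -165.0° ✓; |VS| = 29.00 ✓; ∠(VS, SL) = 90.00° ✓; |SL| = 9.500 ✓; ∠SLR = 87.10° ✓; |LR| = 8.100 ✓; ∠LRQ = 89.40° ✓; |RQ| = 21.50 ✓; ∠(RQ, QG) = 90.00° ✓; |QG| = 19.60 ✓; ∠QGN = 133.6° ✓; |GN| = 17.00 ✓; ∠GNW = 68.00° ✓; |NW| = 30.30 ✗.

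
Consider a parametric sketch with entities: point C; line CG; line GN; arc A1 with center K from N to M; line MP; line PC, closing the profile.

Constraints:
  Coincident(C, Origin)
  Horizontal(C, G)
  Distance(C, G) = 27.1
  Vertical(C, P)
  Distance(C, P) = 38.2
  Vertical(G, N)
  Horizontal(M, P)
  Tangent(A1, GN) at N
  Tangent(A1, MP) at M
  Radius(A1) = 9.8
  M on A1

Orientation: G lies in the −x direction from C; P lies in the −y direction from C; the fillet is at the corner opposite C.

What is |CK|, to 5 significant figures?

33.254

C is at the origin; CG is horizontal with |CG| = 27.1 and G on the −x side, so G = (-27.100, 0.0000). CP is vertical with |CP| = 38.2 and P on the −y side, so P = (0.0000, -38.200). The virtual corner opposite C is at (-27.100, -38.200). A1 meets GN tangentially, so KN is at right angles to GN and A1 meets MP tangentially, so KM is at right angles to MP, with radius 9.8, so the center K sits 9.8 in from both sides at K = (-17.300, -28.400). Then |CK| = |K − C| = 33.254.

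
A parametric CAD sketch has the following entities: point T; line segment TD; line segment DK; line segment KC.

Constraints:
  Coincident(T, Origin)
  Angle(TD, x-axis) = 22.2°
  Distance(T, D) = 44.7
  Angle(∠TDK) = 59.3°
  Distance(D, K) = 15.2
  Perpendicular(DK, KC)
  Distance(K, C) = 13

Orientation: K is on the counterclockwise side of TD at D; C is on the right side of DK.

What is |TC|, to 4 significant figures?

52.00

T is at the origin; TD runs at 22.2° with length 44.7, so D = 44.7·(cos 22.2°, sin 22.2°) = (41.39, 16.89). ∠TDK = 59.3°, so DK runs at 22.2° + (180° − 59.3°) = 142.9° from the x-axis; with |DK| = 15.2, K = D + 15.2·(cos 142.9°, sin 142.9°) = (29.26, 26.06). The perpendicularity gives KC at right angles to DK; with |KC| = 13.0 on the right of DK, C = K + 13.0·(0.6032, 0.7976) = (37.10, 36.43). Then |TC| = |C − T| = 52.00.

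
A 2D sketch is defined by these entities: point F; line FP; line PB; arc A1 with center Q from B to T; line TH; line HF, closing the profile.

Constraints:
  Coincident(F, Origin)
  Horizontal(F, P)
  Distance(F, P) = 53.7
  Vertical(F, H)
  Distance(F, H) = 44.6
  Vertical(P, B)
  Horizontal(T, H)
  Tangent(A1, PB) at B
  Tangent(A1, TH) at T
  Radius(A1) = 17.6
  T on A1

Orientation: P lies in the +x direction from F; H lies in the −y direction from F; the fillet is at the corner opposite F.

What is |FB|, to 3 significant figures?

60.1

The virtual corner opposite F is at (53.7, -44.6). A1 meets PB tangentially, so QB is at right angles to PB and tangency of A1 to TH means the radius QT is perpendicular to TH, with radius 17.6, so the center Q sits 17.6 in from both sides at Q = (36.1, -27.0). That places the tangent points at B = (53.7, -27.0) on PB and T = (36.1, -44.6) on TH. Then |FB| = |B − F| = 60.1.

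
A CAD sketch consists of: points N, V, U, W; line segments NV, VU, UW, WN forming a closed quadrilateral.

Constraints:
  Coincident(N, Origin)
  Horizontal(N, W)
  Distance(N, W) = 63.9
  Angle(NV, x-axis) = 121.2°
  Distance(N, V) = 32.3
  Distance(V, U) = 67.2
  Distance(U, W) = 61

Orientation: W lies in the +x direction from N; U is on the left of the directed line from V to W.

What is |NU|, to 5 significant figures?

72.068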